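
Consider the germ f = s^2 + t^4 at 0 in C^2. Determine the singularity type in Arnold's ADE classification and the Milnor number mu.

Type A_3, Milnor number mu = 3.

The Hessian of f at 0 has rank 1. Corank 1: A-series; mu = 3 gives A_3.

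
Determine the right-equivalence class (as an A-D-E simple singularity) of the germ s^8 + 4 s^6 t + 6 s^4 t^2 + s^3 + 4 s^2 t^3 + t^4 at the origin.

E6

The Hessian of f at 0 has rank 0. Corank 2; j^3 = s^3 is a perfect cube, so E-series; the 4-jet and mu = 6 give E_6.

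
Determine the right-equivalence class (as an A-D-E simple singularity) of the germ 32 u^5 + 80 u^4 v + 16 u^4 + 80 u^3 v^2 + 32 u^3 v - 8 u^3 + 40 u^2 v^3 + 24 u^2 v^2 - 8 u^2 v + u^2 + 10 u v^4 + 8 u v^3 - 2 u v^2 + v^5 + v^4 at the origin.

A4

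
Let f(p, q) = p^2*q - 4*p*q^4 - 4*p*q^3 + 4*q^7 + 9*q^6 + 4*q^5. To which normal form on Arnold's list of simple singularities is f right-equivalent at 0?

The Hessian of f at 0 has rank 0. Corank 2; j^3 = p^2*q has shape L^2 M (L != M), so D-series; mu = 7 gives D_7.

D_7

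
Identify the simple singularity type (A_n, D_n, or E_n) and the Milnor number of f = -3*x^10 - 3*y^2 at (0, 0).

The Hessian of f at 0 has rank 1. Corank 1: A-series; mu = 9 gives A_9.

Type A9, Milnor number mu = 9.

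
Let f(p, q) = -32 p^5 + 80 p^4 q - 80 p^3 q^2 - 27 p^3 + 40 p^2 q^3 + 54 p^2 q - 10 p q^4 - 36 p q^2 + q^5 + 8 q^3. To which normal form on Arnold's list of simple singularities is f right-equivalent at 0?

E_8

The Hessian of f at 0 has rank 0. Corank 2; j^3 = -(3*p - 2*q)^3 is a perfect cube, so E-series; the 5-jet and mu = 8 give E_8.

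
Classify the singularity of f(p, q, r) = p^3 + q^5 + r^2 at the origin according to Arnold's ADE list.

The Hessian of f at 0 is [[0, 0, 0], [0, 0, 0], [0, 0, 2]] with rank 1, so corank 2. A Groebner basis of the Jacobian ideal J(f) in C{p,q,r} is {q^4, p^2, r}; counting standard monomials gives mu = 8. Corank 2; j^3 = p^3 is a perfect cube, so E-series; the 5-jet and mu = 8 give E_8.

E8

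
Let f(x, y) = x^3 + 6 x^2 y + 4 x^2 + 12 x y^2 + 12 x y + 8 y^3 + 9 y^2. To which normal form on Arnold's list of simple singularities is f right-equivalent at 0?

A_{2}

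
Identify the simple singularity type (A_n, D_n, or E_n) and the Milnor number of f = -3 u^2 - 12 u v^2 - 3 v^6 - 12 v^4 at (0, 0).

The Hessian of f at 0 is [[-6, 0], [0, 0]] with rank 1, so corank 1. A Groebner basis of the Jacobian ideal J(f) in C{u,v} is {u^3, u^2*v, u/2 + v^2}; counting standard monomials gives mu = 5. Corank 1: A-series; mu = 5 gives A_5.

Type A5, Milnor number mu = 5.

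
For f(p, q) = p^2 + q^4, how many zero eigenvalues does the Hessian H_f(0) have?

1

Hessian at 0 has rank 1.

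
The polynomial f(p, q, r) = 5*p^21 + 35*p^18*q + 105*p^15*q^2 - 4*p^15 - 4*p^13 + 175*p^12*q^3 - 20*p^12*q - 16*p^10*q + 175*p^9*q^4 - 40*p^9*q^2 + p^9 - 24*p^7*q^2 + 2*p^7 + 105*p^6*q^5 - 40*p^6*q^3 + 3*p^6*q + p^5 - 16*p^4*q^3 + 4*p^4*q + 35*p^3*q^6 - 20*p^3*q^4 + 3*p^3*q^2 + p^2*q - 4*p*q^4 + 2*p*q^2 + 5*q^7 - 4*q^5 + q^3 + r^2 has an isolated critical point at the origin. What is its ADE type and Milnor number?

The Hessian of f at 0 is [[0, 0, 0], [0, 0, 0], [0, 0, 2]] with rank 1, so corank 2. A Groebner basis of the Jacobian ideal J(f) in C{p,q,r} is {p^2 + p*q^3 + 7*p*q/3 + 4*q^2/3, -5*p^2/2 - 16*p*q/3 + q^4 - 17*q^2/6, p^3 - 3*p*q^2 - 2*q^3, p^2*q + 2*p*q^2 + q^3, r}; counting standard monomials gives mu = 8. Corank 2; j^3 = q*(p + q)^2 has shape L^2 M (L != M), so D-series; mu = 8 gives D_8.

Type D_{8}, Milnor number mu = 8.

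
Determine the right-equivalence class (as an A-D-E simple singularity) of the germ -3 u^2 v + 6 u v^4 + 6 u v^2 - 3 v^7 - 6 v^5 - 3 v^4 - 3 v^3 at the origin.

The Hessian of f at 0 has rank 0. Corank 2; j^3 = -3*v*(u - v)^2 has shape L^2 M (L != M), so D-series; mu = 5 gives D_5.

D_{5}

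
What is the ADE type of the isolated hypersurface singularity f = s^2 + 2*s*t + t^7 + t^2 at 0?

A_{6}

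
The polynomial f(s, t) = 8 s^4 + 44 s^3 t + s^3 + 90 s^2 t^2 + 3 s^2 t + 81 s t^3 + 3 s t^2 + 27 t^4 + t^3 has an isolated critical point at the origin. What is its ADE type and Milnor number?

The Hessian of f at 0 is [[0, 0], [0, 0]] with rank 0, so corank 2. A Groebner basis of the Jacobian ideal J(f) in C{s,t} is {3*s^2/4 + 3*s*t/2 + t^4 + t^3/4 + 3*t^2/4, s^3 + 15*s^2/4 + 15*s*t/2 + 9*t^3/4 + 15*t^2/4, s^2*t - 9*s^2/4 - 9*s*t/2 - 7*t^3/4 - 9*t^2/4, s^2 + s*t^2 + 2*s*t + 4*t^3/3 + t^2}; counting standard monomials gives mu = 7. Corank 2; j^3 = (s + t)^3 is a perfect cube, so E-series; the 4-jet and mu = 7 give E_7.

Type E7, Milnor number mu = 7.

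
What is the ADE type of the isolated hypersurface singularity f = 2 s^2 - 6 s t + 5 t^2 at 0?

The Hessian of f at 0 has rank 2. Corank 0: nondegenerate Morse point, so A_1.

A_1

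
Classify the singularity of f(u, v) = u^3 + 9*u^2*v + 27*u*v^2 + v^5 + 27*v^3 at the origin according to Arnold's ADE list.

The Hessian of f at 0 has rank 0. Corank 2; j^3 = (u + 3*v)^3 is a perfect cube, so E-series; the 5-jet and mu = 8 give E_8.

E_{8}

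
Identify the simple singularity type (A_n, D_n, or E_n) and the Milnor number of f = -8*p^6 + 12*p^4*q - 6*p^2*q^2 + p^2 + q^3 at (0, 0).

Type A2, Milnor number mu = 2.

The Hessian of f at 0 has rank 1. Corank 1: A-series; mu = 2 gives A_2.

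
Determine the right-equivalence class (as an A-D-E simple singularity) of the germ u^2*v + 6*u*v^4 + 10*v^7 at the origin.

The Hessian of f at 0 has rank 0. Corank 2; j^3 = u^2*v has shape L^2 M (L != M), so D-series; mu = 8 gives D_8.

D_8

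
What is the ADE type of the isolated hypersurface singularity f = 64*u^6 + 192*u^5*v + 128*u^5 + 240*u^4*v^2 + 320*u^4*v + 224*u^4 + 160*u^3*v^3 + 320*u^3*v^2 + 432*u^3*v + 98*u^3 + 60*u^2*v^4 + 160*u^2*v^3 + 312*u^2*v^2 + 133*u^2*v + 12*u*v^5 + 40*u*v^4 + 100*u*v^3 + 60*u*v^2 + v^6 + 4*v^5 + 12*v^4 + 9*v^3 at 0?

D_{7}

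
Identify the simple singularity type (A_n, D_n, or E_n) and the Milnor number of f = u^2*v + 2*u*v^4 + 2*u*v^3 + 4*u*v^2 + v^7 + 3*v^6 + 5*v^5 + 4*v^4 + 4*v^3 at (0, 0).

The Hessian of f at 0 has rank 0. Corank 2; j^3 = v*(u + 2*v)^2 has shape L^2 M (L != M), so D-series; mu = 7 gives D_7.

Type D_7, Milnor number mu = 7.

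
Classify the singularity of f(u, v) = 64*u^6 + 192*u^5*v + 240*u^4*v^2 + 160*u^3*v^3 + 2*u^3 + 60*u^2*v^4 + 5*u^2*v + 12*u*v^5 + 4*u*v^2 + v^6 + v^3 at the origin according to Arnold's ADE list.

The Hessian of f at 0 has rank 0. Corank 2; j^3 = (u + v)^2*(2*u + v) has shape L^2 M (L != M), so D-series; mu = 7 gives D_7.

D7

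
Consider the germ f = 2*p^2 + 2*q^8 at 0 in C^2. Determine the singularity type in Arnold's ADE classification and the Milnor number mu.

The Hessian of f at 0 has rank 1. Corank 1: A-series; mu = 7 gives A_7.

Type A7, Milnor number mu = 7.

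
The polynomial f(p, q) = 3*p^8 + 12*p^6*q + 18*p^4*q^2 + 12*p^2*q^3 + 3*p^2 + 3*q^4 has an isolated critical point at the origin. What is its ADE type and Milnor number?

The Hessian of f at 0 is [[6, 0], [0, 0]] with rank 1, so corank 1. A Groebner basis of the Jacobian ideal J(f) in C{p,q} is {q^3, p}; counting standard monomials gives mu = 3. Corank 1: A-series; mu = 3 gives A_3.

Type A_3, Milnor number mu = 3.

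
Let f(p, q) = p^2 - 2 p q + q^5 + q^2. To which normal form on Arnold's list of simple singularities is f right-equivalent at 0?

A_{4}

The Hessian of f at 0 is [[2, -2], [-2, 2]] with rank 1, so corank 1. A Groebner basis of the Jacobian ideal J(f) in C{p,q} is {q^4, p - q}; counting standard monomials gives mu = 4. Corank 1: A-series; mu = 4 gives A_4.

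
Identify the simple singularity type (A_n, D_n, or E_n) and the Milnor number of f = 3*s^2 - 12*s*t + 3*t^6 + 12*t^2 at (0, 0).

Type A_{5}, Milnor number mu = 5.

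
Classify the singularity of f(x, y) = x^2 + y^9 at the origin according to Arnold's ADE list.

The Hessian of f at 0 is [[2, 0], [0, 0]] with rank 1, so corank 1. A Groebner basis of the Jacobian ideal J(f) in C{x,y} is {y^8, x}; counting standard monomials gives mu = 8. Corank 1: A-series; mu = 8 gives A_8.

A8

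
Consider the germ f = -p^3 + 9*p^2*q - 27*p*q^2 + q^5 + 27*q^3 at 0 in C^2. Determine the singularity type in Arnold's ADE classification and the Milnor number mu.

Type E_{8}, Milnor number mu = 8.

The Hessian of f at 0 has rank 0. Corank 2; j^3 = -(p - 3*q)^3 is a perfect cube, so E-series; the 5-jet and mu = 8 give E_8.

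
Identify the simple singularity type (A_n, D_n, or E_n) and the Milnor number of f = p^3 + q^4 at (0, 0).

The Hessian of f at 0 has rank 0. Corank 2; j^3 = p^3 is a perfect cube, so E-series; the 4-jet and mu = 6 give E_6.

Type E_6, Milnor number mu = 6.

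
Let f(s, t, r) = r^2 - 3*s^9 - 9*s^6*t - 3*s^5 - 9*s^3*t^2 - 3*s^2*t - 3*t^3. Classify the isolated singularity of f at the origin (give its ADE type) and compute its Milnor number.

The Hessian of f at 0 is [[0, 0, 0], [0, 0, 0], [0, 0, 2]] with rank 1, so corank 2. A Groebner basis of the Jacobian ideal J(f) in C{s,t,r} is {t^3, s^2 + 3*t^2, s*t, r}; counting standard monomials gives mu = 4. Corank 2; j^3 = -3*t*(s^2 + t^2) splits into three distinct lines over C (the quadratic factor has nonzero discriminant), so D_4.

Type D4, Milnor number mu = 4.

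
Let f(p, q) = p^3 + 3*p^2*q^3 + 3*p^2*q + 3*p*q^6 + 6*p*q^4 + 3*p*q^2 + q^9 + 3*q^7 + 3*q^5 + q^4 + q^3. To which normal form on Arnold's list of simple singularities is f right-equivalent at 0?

E_6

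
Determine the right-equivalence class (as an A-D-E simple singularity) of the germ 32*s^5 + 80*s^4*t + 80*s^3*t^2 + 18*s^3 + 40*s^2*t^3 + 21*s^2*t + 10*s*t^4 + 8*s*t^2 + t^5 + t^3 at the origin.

The Hessian of f at 0 has rank 0. Corank 2; j^3 = (2*s + t)*(3*s + t)^2 has shape L^2 M (L != M), so D-series; mu = 6 gives D_6.

D_{6}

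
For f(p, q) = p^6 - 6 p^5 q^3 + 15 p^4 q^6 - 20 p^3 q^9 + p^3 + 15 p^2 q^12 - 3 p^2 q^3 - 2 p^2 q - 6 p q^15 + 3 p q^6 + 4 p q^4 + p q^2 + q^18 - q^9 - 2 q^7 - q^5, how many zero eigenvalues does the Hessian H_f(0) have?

2

Hessian at 0 has rank 0.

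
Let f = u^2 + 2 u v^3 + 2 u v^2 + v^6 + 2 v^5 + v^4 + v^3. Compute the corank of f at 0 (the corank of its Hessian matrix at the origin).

1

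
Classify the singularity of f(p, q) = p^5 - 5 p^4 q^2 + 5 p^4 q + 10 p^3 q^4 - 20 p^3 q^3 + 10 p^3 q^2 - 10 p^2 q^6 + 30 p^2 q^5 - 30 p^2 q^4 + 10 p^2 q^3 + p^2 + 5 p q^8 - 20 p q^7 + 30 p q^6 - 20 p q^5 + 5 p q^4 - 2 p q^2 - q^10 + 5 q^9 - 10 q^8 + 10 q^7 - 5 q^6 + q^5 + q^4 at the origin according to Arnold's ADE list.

The Hessian of f at 0 has rank 1. Corank 1: A-series; mu = 4 gives A_4.

A_{4}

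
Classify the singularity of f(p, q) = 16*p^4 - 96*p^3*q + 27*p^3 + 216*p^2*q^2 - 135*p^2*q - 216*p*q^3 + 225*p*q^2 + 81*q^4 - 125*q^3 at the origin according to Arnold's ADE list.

E_{6}

The Hessian of f at 0 has rank 0. Corank 2; j^3 = (3*p - 5*q)^3 is a perfect cube, so E-series; the 4-jet and mu = 6 give E_6.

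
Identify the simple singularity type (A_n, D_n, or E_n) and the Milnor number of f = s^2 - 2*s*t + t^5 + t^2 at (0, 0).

Type A_4, Milnor number mu = 4.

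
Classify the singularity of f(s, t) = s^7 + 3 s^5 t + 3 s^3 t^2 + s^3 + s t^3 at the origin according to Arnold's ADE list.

E_{7}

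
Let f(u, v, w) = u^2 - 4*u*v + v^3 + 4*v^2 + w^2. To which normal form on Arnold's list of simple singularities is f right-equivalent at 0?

A_{2}

The Hessian of f at 0 has rank 2. Corank 1: A-series; mu = 2 gives A_2.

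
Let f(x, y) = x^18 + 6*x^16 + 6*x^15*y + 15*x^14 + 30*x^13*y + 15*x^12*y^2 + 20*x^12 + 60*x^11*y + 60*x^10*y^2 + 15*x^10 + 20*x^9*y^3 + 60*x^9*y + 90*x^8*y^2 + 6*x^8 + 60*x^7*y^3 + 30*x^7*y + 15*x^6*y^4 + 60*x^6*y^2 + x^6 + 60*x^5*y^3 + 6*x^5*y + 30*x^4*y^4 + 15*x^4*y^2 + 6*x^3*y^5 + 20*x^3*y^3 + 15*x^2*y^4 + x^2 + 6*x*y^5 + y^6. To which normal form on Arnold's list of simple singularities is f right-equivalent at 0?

A_{5}

The Hessian of f at 0 has rank 1. Corank 1: A-series; mu = 5 gives A_5.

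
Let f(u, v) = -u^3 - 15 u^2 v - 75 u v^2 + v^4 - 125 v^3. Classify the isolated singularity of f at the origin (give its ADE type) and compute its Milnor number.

Type E_6, Milnor number mu = 6.

The Hessian of f at 0 is [[0, 0], [0, 0]] with rank 0, so corank 2. A Groebner basis of the Jacobian ideal J(f) in C{u,v} is {v^3, u^2 + 10*u*v + 25*v^2}; counting standard monomials gives mu = 6. Corank 2; j^3 = -(u + 5*v)^3 is a perfect cube, so E-series; the 4-jet and mu = 6 give E_6.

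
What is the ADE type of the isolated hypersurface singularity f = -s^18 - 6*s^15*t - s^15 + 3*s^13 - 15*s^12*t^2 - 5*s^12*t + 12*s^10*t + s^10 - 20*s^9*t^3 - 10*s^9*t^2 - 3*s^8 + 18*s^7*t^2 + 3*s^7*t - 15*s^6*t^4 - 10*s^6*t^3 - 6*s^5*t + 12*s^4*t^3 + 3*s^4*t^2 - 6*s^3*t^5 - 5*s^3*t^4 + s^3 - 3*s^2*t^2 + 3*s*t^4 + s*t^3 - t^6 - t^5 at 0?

E7

The Hessian of f at 0 has rank 0. Corank 2; j^3 = s^3 is a perfect cube, so E-series; the 4-jet and mu = 7 give E_7.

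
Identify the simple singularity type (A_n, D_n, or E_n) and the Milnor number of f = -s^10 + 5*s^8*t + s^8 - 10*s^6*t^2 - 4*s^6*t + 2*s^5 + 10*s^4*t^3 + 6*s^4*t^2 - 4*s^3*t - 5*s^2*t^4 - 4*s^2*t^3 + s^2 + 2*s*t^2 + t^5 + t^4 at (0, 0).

Type A_{4}, Milnor number mu = 4.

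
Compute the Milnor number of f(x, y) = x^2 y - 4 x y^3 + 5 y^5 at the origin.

6

The Hessian of f at 0 has rank 0. Corank 2; j^3 = x^2*y has shape L^2 M (L != M), so D-series; mu = 6 gives D_6.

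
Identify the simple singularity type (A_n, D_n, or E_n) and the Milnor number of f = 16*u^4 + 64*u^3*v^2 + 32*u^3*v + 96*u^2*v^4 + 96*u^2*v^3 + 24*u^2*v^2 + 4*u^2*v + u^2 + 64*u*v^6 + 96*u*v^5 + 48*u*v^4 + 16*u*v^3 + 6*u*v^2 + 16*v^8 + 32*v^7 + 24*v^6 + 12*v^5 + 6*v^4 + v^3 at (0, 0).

The Hessian of f at 0 has rank 1. Corank 1: A-series; mu = 2 gives A_2.

Type A_2, Milnor number mu = 2.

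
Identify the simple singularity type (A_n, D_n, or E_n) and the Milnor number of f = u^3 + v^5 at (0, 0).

Type E_8, Milnor number mu = 8.

The Hessian of f at 0 has rank 0. Corank 2; j^3 = u^3 is a perfect cube, so E-series; the 5-jet and mu = 8 give E_8.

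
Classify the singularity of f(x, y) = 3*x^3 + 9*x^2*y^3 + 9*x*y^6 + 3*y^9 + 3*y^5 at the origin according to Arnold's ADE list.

E8

The Hessian of f at 0 has rank 0. Corank 2; j^3 = 3*x^3 is a perfect cube, so E-series; the 5-jet and mu = 8 give E_8.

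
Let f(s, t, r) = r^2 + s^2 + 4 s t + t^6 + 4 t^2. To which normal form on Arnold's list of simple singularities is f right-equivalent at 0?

The Hessian of f at 0 is [[2, 4, 0], [4, 8, 0], [0, 0, 2]] with rank 2, so corank 1. A Groebner basis of the Jacobian ideal J(f) in C{s,t,r} is {t^5, s + 2*t, r}; counting standard monomials gives mu = 5. Corank 1: A-series; mu = 5 gives A_5.

A_5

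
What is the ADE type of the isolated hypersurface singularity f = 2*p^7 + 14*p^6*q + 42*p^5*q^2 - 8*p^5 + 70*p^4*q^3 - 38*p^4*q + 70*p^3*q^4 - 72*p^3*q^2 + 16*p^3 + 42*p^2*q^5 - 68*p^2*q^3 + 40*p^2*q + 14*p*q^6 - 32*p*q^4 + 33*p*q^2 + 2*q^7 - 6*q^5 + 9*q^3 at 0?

D8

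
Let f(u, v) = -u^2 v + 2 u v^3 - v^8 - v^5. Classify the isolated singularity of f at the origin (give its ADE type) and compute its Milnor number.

The Hessian of f at 0 is [[0, 0], [0, 0]] with rank 0, so corank 2. A Groebner basis of the Jacobian ideal J(f) in C{u,v} is {u^4, u^3*v + u^2/8 - u*v^2/8, -u^3 + u^2*v^2, -u*v + v^3}; counting standard monomials gives mu = 9. Corank 2; j^3 = -u^2*v has shape L^2 M (L != M), so D-series; mu = 9 gives D_9.

Type D9, Milnor number mu = 9.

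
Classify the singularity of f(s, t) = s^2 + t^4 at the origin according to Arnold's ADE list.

The Hessian of f at 0 has rank 1. Corank 1: A-series; mu = 3 gives A_3.

A_3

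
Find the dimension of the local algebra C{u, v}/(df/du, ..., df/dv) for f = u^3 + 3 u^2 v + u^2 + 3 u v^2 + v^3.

2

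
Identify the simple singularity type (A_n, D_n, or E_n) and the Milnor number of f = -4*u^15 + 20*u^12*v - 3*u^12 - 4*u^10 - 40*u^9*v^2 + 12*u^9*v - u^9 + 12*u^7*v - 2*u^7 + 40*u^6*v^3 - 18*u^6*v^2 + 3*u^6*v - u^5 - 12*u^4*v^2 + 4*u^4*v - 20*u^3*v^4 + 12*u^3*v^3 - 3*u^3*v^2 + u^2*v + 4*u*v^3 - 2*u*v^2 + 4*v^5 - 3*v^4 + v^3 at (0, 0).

Type D_5, Milnor number mu = 5.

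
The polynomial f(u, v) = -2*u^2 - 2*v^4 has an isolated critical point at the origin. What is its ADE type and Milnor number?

Type A_{3}, Milnor number mu = 3.

The Hessian of f at 0 has rank 1. Corank 1: A-series; mu = 3 gives A_3.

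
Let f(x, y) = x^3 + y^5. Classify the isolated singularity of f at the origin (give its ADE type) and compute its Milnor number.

The Hessian of f at 0 is [[0, 0], [0, 0]] with rank 0, so corank 2. A Groebner basis of the Jacobian ideal J(f) in C{x,y} is {y^4, x^2}; counting standard monomials gives mu = 8. Corank 2; j^3 = x^3 is a perfect cube, so E-series; the 5-jet and mu = 8 give E_8.

Type E8, Milnor number mu = 8.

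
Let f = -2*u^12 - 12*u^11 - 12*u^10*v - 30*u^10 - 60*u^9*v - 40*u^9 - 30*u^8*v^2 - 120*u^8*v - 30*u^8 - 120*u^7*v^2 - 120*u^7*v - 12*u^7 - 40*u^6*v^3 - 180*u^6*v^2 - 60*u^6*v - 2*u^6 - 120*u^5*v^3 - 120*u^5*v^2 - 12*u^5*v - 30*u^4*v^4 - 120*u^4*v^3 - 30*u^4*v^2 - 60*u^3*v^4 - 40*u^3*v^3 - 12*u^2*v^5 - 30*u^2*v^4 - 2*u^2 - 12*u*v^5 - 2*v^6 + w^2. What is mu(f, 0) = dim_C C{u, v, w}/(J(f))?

The Hessian of f at 0 is [[-4, 0, 0], [0, 0, 0], [0, 0, 2]] with rank 2, so corank 1. A Groebner basis of the Jacobian ideal J(f) in C{u,v,w} is {v^5, u, w}; counting standard monomials gives mu = 5. Corank 1: A-series; mu = 5 gives A_5.

5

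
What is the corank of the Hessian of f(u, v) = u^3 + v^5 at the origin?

2

The Hessian at 0 is [[0, 0], [0, 0]] of rank 0; hence corank 2.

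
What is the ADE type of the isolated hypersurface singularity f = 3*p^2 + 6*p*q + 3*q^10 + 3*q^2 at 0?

A9

The Hessian of f at 0 has rank 1. Corank 1: A-series; mu = 9 gives A_9.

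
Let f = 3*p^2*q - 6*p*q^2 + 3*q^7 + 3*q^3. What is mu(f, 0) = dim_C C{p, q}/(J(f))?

8

The Hessian of f at 0 is [[0, 0], [0, 0]] with rank 0, so corank 2. A Groebner basis of the Jacobian ideal J(f) in C{p,q} is {p^2/7 + q^6 - q^2/7, p^3 - q^3, p*q - q^2}; counting standard monomials gives mu = 8. Corank 2; j^3 = 3*q*(p - q)^2 has shape L^2 M (L != M), so D-series; mu = 8 gives D_8.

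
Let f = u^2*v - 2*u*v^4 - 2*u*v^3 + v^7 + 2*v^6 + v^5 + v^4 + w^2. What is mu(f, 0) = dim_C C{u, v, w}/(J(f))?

The Hessian of f at 0 has rank 1. Corank 2; j^3 = u^2*v has shape L^2 M (L != M), so D-series; mu = 5 gives D_5.

5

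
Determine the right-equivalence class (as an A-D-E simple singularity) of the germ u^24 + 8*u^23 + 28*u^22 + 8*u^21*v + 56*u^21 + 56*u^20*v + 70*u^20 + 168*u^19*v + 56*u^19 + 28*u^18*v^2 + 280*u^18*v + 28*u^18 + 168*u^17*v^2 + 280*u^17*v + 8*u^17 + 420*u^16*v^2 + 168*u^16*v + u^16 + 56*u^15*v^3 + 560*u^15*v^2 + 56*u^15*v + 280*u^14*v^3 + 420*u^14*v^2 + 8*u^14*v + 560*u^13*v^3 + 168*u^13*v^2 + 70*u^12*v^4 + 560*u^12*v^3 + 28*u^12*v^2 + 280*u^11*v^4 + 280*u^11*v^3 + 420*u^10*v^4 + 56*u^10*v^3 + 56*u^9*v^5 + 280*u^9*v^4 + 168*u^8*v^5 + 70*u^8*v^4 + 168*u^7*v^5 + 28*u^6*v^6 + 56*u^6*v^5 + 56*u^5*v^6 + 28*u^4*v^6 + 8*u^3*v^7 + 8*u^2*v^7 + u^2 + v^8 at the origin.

A_{7}

The Hessian of f at 0 has rank 1. Corank 1: A-series; mu = 7 gives A_7.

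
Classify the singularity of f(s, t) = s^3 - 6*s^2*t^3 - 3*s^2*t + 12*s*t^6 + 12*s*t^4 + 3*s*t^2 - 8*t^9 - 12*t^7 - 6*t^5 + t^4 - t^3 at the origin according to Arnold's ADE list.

The Hessian of f at 0 has rank 0. Corank 2; j^3 = (s - t)^3 is a perfect cube, so E-series; the 4-jet and mu = 6 give E_6.

E6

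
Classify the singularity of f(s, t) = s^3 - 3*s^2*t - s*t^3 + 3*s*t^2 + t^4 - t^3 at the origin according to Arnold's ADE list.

The Hessian of f at 0 has rank 0. Corank 2; j^3 = (s - t)^3 is a perfect cube, so E-series; the 4-jet and mu = 7 give E_7.

E_7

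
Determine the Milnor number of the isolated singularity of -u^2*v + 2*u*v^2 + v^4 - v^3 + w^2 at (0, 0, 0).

5

The Hessian of f at 0 has rank 1. Corank 2; j^3 = -v*(u - v)^2 has shape L^2 M (L != M), so D-series; mu = 5 gives D_5.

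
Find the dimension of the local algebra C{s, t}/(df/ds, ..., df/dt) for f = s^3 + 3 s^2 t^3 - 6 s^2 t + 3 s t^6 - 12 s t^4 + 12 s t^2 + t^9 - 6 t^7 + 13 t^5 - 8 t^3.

8

The Hessian of f at 0 is [[0, 0], [0, 0]] with rank 0, so corank 2. A Groebner basis of the Jacobian ideal J(f) in C{s,t} is {s^2/2 + s*t^3 - 2*s*t + 2*t^2, t^4, s^3 - 12*s*t^2 + 16*t^3, s^2*t - 4*s*t^2 + 4*t^3}; counting standard monomials gives mu = 8. Corank 2; j^3 = (s - 2*t)^3 is a perfect cube, so E-series; the 5-jet and mu = 8 give E_8.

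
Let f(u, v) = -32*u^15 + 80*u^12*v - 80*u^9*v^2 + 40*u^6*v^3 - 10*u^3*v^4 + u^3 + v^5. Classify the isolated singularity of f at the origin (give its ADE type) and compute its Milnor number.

The Hessian of f at 0 is [[0, 0], [0, 0]] with rank 0, so corank 2. A Groebner basis of the Jacobian ideal J(f) in C{u,v} is {v^4, u^2}; counting standard monomials gives mu = 8. Corank 2; j^3 = u^3 is a perfect cube, so E-series; the 5-jet and mu = 8 give E_8.

Type E8, Milnor number mu = 8.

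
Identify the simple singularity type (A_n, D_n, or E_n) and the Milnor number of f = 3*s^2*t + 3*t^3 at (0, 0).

Type D_{4}, Milnor number mu = 4.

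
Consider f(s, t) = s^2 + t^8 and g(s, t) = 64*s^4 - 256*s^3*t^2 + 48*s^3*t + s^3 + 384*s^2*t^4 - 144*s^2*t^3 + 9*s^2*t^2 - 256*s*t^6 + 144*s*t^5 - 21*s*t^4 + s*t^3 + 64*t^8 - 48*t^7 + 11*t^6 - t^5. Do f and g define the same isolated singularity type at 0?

The Hessian of f at 0 has rank 1. Corank 1: A-series; mu = 7 gives A_7. The Hessian of g at 0 has rank 0. Corank 2; j^3 = s^3 is a perfect cube, so E-series; the 4-jet and mu = 7 give E_7. f is A_7 but g is E_7, hence not right-equivalent.

No.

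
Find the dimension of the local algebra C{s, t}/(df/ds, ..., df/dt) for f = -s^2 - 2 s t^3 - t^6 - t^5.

4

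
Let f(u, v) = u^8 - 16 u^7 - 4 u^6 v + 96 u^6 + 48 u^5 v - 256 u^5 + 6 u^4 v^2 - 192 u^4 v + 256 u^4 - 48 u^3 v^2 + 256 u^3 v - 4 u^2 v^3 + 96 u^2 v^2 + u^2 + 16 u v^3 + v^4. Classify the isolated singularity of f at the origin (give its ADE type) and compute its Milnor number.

The Hessian of f at 0 is [[2, 0], [0, 0]] with rank 1, so corank 1. A Groebner basis of the Jacobian ideal J(f) in C{u,v} is {v^3, u}; counting standard monomials gives mu = 3. Corank 1: A-series; mu = 3 gives A_3.

Type A3, Milnor number mu = 3.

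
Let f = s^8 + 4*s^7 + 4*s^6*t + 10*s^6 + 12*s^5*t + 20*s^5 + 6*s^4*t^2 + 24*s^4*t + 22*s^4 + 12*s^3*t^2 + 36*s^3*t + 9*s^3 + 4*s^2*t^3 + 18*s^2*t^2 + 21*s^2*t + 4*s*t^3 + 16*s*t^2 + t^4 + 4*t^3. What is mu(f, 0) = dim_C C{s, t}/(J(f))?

5

The Hessian of f at 0 has rank 0. Corank 2; j^3 = (s + t)*(3*s + 2*t)^2 has shape L^2 M (L != M), so D-series; mu = 5 gives D_5.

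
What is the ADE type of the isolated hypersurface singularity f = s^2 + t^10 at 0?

A_9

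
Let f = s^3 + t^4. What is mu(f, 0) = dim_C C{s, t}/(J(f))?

6

The Hessian of f at 0 is [[0, 0], [0, 0]] with rank 0, so corank 2. A Groebner basis of the Jacobian ideal J(f) in C{s,t} is {t^3, s^2}; counting standard monomials gives mu = 6. Corank 2; j^3 = s^3 is a perfect cube, so E-series; the 4-jet and mu = 6 give E_6.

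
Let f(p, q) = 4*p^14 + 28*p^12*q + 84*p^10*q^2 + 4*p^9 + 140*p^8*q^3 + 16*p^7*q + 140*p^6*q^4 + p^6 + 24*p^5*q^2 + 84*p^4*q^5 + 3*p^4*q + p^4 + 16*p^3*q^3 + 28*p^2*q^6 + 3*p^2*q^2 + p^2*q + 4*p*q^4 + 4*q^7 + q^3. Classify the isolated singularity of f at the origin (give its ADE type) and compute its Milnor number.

Type D4, Milnor number mu = 4.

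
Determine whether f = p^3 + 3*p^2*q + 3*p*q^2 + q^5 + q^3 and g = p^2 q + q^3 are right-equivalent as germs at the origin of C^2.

No.

The Hessian of f at 0 has rank 0. Corank 2; j^3 = (p + q)^3 is a perfect cube, so E-series; the 5-jet and mu = 8 give E_8. The Hessian of g at 0 has rank 0. Corank 2; j^3 = q*(p^2 + q^2) splits into three distinct lines over C (the quadratic factor has nonzero discriminant), so D_4. f is E_8 but g is D_4, hence not right-equivalent.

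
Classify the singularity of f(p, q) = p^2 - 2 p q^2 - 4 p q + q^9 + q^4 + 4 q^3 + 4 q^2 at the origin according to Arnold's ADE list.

A_8

The Hessian of f at 0 has rank 1. Corank 1: A-series; mu = 8 gives A_8.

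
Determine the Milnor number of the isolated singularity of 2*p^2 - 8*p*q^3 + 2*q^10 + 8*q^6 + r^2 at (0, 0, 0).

9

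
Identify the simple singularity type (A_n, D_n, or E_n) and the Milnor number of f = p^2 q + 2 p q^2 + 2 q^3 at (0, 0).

Type D_{4}, Milnor number mu = 4.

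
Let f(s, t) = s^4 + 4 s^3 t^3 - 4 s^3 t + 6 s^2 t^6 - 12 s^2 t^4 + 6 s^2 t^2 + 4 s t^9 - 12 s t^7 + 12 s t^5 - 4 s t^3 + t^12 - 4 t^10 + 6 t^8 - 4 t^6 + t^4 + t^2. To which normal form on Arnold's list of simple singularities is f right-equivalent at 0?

A3

The Hessian of f at 0 has rank 1. Corank 1: A-series; mu = 3 gives A_3.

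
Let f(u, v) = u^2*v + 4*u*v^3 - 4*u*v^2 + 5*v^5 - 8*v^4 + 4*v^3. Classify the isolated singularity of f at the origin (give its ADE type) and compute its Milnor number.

Type D6, Milnor number mu = 6.

The Hessian of f at 0 has rank 0. Corank 2; j^3 = v*(u - 2*v)^2 has shape L^2 M (L != M), so D-series; mu = 6 gives D_6.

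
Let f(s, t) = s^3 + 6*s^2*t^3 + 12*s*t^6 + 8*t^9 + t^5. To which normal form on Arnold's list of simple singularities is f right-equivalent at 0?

E8

The Hessian of f at 0 has rank 0. Corank 2; j^3 = s^3 is a perfect cube, so E-series; the 5-jet and mu = 8 give E_8.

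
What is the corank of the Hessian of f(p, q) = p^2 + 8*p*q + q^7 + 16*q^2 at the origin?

Hessian at 0 has rank 1.

1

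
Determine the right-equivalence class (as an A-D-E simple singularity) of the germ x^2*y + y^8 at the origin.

The Hessian of f at 0 has rank 0. Corank 2; j^3 = x^2*y has shape L^2 M (L != M), so D-series; mu = 9 gives D_9.

D9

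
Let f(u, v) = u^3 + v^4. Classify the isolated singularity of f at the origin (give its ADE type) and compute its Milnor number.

Type E_{6}, Milnor number mu = 6.

The Hessian of f at 0 is [[0, 0], [0, 0]] with rank 0, so corank 2. A Groebner basis of the Jacobian ideal J(f) in C{u,v} is {v^3, u^2}; counting standard monomials gives mu = 6. Corank 2; j^3 = u^3 is a perfect cube, so E-series; the 4-jet and mu = 6 give E_6.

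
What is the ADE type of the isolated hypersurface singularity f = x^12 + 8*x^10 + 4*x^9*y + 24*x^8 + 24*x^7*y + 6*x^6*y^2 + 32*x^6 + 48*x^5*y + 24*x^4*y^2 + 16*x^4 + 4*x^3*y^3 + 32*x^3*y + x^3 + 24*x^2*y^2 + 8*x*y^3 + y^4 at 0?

The Hessian of f at 0 has rank 0. Corank 2; j^3 = x^3 is a perfect cube, so E-series; the 4-jet and mu = 6 give E_6.

E_6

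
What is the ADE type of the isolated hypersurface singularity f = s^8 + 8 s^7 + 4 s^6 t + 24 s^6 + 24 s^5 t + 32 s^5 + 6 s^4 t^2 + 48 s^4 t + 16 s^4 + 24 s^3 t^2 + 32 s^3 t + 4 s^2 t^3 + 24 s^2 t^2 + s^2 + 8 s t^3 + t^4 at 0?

A3

The Hessian of f at 0 is [[2, 0], [0, 0]] with rank 1, so corank 1. A Groebner basis of the Jacobian ideal J(f) in C{s,t} is {t^3, s}; counting standard monomials gives mu = 3. Corank 1: A-series; mu = 3 gives A_3.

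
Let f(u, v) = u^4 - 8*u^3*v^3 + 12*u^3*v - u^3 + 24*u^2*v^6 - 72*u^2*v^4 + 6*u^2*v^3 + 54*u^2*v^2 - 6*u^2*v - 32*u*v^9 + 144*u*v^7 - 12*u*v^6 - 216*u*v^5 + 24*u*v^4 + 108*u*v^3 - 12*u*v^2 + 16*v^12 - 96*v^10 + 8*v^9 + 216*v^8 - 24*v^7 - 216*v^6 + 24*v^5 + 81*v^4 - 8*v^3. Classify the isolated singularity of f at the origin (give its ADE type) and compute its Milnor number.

Type E_{6}, Milnor number mu = 6.

The Hessian of f at 0 has rank 0. Corank 2; j^3 = -(u + 2*v)^3 is a perfect cube, so E-series; the 4-jet and mu = 6 give E_6.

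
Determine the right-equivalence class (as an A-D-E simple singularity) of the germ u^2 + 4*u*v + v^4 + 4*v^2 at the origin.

The Hessian of f at 0 is [[2, 4], [4, 8]] with rank 1, so corank 1. A Groebner basis of the Jacobian ideal J(f) in C{u,v} is {v^3, u + 2*v}; counting standard monomials gives mu = 3. Corank 1: A-series; mu = 3 gives A_3.

A3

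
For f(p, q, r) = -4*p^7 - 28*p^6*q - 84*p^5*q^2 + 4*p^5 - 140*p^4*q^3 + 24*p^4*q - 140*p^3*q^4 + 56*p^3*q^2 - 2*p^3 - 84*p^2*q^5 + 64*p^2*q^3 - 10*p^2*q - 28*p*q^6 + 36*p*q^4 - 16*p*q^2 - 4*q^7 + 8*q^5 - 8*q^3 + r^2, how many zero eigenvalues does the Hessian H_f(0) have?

2

Hessian at 0 has rank 1.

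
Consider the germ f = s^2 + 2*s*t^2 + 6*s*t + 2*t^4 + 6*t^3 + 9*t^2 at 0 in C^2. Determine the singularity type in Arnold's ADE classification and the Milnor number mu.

Type A_{3}, Milnor number mu = 3.

The Hessian of f at 0 has rank 1. Corank 1: A-series; mu = 3 gives A_3.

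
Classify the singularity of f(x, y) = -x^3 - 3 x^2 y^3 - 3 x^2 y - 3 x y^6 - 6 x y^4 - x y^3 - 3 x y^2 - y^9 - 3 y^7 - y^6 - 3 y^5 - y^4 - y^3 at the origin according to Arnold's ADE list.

E7

The Hessian of f at 0 is [[0, 0], [0, 0]] with rank 0, so corank 2. A Groebner basis of the Jacobian ideal J(f) in C{x,y} is {x^3 + 3*x^2*y + 6*x^2 + 12*x*y + 6*y^2, -3*x^2 + x*y^2 - 6*x*y - 3*y^2, 3*x^2 + 6*x*y + y^3 + 3*y^2}; counting standard monomials gives mu = 7. Corank 2; j^3 = -(x + y)^3 is a perfect cube, so E-series; the 4-jet and mu = 7 give E_7.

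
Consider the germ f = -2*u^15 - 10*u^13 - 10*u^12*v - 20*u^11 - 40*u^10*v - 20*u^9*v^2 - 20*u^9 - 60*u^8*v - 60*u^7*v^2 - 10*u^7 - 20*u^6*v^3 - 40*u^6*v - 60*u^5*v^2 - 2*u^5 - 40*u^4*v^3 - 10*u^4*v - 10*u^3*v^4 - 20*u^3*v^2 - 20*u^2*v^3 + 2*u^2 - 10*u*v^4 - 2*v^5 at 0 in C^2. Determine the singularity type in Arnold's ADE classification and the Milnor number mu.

Type A_4, Milnor number mu = 4.

The Hessian of f at 0 has rank 1. Corank 1: A-series; mu = 4 gives A_4.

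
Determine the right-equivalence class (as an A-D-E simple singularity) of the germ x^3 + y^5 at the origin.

E8

The Hessian of f at 0 has rank 0. Corank 2; j^3 = x^3 is a perfect cube, so E-series; the 5-jet and mu = 8 give E_8.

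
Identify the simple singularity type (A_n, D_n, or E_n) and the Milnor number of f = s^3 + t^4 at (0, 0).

Type E_{6}, Milnor number mu = 6.

The Hessian of f at 0 has rank 0. Corank 2; j^3 = s^3 is a perfect cube, so E-series; the 4-jet and mu = 6 give E_6.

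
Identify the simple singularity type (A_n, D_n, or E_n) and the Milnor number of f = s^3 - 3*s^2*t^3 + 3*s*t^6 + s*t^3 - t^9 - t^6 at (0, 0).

Type E7, Milnor number mu = 7.

The Hessian of f at 0 has rank 0. Corank 2; j^3 = s^3 is a perfect cube, so E-series; the 4-jet and mu = 7 give E_7.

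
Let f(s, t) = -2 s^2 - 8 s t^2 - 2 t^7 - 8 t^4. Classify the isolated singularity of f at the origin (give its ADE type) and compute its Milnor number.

Type A_{6}, Milnor number mu = 6.

The Hessian of f at 0 has rank 1. Corank 1: A-series; mu = 6 gives A_6.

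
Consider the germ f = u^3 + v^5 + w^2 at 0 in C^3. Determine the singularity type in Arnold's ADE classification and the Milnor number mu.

Type E8, Milnor number mu = 8.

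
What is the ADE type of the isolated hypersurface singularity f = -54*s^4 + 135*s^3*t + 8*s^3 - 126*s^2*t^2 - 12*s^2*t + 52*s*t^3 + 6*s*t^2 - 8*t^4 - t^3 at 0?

E_7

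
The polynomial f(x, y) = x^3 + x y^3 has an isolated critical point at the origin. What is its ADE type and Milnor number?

Type E7, Milnor number mu = 7.

The Hessian of f at 0 is [[0, 0], [0, 0]] with rank 0, so corank 2. A Groebner basis of the Jacobian ideal J(f) in C{x,y} is {x^3, x*y^2, 3*x^2 + y^3}; counting standard monomials gives mu = 7. Corank 2; j^3 = x^3 is a perfect cube, so E-series; the 4-jet and mu = 7 give E_7.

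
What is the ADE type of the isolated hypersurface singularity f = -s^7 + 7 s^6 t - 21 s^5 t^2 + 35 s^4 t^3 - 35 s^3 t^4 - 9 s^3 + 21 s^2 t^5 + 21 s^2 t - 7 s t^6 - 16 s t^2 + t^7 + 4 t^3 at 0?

The Hessian of f at 0 is [[0, 0], [0, 0]] with rank 0, so corank 2. A Groebner basis of the Jacobian ideal J(f) in C{s,t} is {2187*s*t/7 + t^6 - 1458*t^2/7, s*t^2 - 2*t^3/3, s^2 - 5*s*t/3 + 2*t^2/3}; counting standard monomials gives mu = 8. Corank 2; j^3 = -(s - t)*(3*s - 2*t)^2 has shape L^2 M (L != M), so D-series; mu = 8 gives D_8.

D_8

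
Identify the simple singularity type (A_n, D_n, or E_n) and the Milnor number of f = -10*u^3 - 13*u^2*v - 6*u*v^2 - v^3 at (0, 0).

Type D_{4}, Milnor number mu = 4.

The Hessian of f at 0 has rank 0. Corank 2; j^3 = -(2*u + v)*(5*u^2 + 4*u*v + v^2) splits into three distinct lines over C (the quadratic factor has nonzero discriminant), so D_4.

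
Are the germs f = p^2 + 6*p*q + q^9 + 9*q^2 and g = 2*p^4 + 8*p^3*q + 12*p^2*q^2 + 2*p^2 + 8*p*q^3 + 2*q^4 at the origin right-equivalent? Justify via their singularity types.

No.

The Hessian of f at 0 has rank 1. Corank 1: A-series; mu = 8 gives A_8. The Hessian of g at 0 has rank 1. Corank 1: A-series; mu = 3 gives A_3. f is A_8 but g is A_3, hence not right-equivalent.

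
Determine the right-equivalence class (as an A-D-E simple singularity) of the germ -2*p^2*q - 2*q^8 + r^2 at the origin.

D9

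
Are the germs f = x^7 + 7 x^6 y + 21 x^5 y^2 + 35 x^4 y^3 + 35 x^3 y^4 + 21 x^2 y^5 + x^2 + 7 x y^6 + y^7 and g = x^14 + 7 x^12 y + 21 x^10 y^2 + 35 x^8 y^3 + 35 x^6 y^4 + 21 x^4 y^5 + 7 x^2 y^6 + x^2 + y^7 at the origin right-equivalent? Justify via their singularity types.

Yes.

The Hessian of f at 0 has rank 1. Corank 1: A-series; mu = 6 gives A_6. The Hessian of g at 0 has rank 1. Corank 1: A-series; mu = 6 gives A_6. Both have type A_6, hence right-equivalent.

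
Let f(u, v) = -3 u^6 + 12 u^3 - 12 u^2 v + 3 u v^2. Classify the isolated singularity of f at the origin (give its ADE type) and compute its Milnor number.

The Hessian of f at 0 has rank 0. Corank 2; j^3 = 3*u*(2*u - v)^2 has shape L^2 M (L != M), so D-series; mu = 7 gives D_7.

Type D7, Milnor number mu = 7.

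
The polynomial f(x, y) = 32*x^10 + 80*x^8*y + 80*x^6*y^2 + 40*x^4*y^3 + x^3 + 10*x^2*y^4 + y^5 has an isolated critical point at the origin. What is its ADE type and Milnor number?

Type E_8, Milnor number mu = 8.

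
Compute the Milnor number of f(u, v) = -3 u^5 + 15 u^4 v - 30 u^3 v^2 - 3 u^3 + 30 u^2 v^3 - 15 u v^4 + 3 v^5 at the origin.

The Hessian of f at 0 is [[0, 0], [0, 0]] with rank 0, so corank 2. A Groebner basis of the Jacobian ideal J(f) in C{u,v} is {v^5, u*v^3 - v^4/4, u^2}; counting standard monomials gives mu = 8. Corank 2; j^3 = -3*u^3 is a perfect cube, so E-series; the 5-jet and mu = 8 give E_8.

8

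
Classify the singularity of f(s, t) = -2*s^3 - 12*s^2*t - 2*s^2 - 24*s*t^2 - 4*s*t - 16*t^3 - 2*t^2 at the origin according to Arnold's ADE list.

The Hessian of f at 0 has rank 1. Corank 1: A-series; mu = 2 gives A_2.

A_{2}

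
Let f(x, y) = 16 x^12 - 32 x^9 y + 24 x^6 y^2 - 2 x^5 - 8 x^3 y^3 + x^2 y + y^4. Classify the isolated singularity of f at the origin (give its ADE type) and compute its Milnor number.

The Hessian of f at 0 has rank 0. Corank 2; j^3 = x^2*y has shape L^2 M (L != M), so D-series; mu = 5 gives D_5.

Type D_{5}, Milnor number mu = 5.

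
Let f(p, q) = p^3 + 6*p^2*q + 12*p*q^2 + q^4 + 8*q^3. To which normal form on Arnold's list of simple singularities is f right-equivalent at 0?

E_6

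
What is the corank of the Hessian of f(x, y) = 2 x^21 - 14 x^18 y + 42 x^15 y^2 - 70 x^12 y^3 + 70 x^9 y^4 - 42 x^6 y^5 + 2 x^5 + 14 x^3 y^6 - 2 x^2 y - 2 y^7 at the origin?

The Hessian at 0 is [[0, 0], [0, 0]] of rank 0; hence corank 2.

2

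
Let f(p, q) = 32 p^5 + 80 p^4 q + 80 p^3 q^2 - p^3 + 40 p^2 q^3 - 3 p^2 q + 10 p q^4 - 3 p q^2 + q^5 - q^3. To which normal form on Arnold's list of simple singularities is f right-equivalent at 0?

The Hessian of f at 0 has rank 0. Corank 2; j^3 = -(p + q)^3 is a perfect cube, so E-series; the 5-jet and mu = 8 give E_8.

E8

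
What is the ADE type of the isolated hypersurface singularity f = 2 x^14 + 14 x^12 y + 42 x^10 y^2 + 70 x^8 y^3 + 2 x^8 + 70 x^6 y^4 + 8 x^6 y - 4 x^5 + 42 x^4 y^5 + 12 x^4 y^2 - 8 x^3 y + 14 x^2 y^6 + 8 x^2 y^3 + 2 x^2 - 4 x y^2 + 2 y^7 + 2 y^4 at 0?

A6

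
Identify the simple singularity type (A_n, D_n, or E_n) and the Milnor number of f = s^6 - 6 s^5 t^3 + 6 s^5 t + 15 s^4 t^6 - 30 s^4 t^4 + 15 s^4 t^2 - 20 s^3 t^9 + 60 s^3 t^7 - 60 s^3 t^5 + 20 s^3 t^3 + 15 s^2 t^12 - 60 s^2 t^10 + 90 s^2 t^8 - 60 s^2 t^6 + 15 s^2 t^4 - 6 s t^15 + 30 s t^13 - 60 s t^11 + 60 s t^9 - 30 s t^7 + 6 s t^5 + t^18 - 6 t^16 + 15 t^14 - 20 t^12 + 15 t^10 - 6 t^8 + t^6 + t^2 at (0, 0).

The Hessian of f at 0 has rank 1. Corank 1: A-series; mu = 5 gives A_5.

Type A_5, Milnor number mu = 5.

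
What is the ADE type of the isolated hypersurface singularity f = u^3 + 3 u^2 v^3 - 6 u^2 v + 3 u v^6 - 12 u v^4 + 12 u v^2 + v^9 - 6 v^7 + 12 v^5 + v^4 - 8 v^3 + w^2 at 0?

The Hessian of f at 0 has rank 1. Corank 2; j^3 = (u - 2*v)^3 is a perfect cube, so E-series; the 4-jet and mu = 6 give E_6.

E_{6}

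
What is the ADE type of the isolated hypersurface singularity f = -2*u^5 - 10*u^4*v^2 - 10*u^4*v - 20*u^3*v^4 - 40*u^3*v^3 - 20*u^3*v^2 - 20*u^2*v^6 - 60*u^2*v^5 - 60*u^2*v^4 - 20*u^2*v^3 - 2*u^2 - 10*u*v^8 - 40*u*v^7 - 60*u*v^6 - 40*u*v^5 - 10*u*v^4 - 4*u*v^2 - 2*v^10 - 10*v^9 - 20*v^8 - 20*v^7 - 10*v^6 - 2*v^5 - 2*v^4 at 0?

A4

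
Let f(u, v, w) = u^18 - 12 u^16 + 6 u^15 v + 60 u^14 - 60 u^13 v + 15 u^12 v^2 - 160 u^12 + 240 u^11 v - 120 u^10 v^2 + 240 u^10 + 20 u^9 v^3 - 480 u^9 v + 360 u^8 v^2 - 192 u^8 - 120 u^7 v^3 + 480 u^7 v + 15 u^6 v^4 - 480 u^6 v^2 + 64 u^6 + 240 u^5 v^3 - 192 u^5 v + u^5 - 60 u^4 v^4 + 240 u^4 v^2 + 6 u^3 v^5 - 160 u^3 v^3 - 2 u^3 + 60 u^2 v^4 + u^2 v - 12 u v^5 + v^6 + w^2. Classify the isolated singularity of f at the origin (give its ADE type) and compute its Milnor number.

Type D_{7}, Milnor number mu = 7.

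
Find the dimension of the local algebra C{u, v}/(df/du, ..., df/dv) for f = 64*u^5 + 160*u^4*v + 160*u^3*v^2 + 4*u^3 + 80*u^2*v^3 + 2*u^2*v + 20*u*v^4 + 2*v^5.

6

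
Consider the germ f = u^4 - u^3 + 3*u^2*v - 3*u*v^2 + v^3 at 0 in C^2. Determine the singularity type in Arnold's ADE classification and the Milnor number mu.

The Hessian of f at 0 has rank 0. Corank 2; j^3 = -(u - v)^3 is a perfect cube, so E-series; the 4-jet and mu = 6 give E_6.

Type E6, Milnor number mu = 6.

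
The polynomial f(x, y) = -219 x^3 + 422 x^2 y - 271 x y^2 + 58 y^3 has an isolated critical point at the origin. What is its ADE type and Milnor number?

The Hessian of f at 0 has rank 0. Corank 2; j^3 = -(3*x - 2*y)*(73*x^2 - 92*x*y + 29*y^2) splits into three distinct lines over C (the quadratic factor has nonzero discriminant), so D_4.

Type D4, Milnor number mu = 4.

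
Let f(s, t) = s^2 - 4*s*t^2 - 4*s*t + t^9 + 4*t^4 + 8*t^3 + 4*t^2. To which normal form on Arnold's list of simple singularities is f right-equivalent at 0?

A8

The Hessian of f at 0 has rank 1. Corank 1: A-series; mu = 8 gives A_8.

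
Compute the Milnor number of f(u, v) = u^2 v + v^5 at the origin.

The Hessian of f at 0 has rank 0. Corank 2; j^3 = u^2*v has shape L^2 M (L != M), so D-series; mu = 6 gives D_6.

6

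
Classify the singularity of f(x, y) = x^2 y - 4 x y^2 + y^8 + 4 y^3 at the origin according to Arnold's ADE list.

D_{9}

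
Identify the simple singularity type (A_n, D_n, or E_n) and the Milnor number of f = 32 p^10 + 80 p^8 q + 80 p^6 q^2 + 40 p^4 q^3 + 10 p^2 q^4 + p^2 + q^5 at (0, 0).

The Hessian of f at 0 is [[2, 0], [0, 0]] with rank 1, so corank 1. A Groebner basis of the Jacobian ideal J(f) in C{p,q} is {q^4, p}; counting standard monomials gives mu = 4. Corank 1: A-series; mu = 4 gives A_4.

Type A_4, Milnor number mu = 4.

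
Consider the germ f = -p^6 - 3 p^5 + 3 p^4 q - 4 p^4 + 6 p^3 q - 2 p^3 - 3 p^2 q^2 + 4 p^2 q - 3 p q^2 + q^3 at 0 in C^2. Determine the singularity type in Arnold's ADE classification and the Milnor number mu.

Type D4, Milnor number mu = 4.

The Hessian of f at 0 is [[0, 0], [0, 0]] with rank 0, so corank 2. A Groebner basis of the Jacobian ideal J(f) in C{p,q} is {q^3, p^2 - 3*q^2/2, p*q - 3*q^2/2}; counting standard monomials gives mu = 4. Corank 2; j^3 = -(p - q)*(2*p^2 - 2*p*q + q^2) splits into three distinct lines over C (the quadratic factor has nonzero discriminant), so D_4.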